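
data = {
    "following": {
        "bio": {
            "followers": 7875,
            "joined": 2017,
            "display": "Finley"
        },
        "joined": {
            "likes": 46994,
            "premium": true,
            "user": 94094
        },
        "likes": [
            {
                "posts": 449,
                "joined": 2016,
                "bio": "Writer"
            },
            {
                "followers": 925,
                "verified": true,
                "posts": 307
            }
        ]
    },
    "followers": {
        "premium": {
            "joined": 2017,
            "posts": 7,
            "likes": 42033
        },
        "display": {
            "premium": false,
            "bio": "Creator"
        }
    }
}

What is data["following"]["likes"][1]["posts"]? 307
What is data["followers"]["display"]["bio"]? "Creator"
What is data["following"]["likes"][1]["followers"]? 925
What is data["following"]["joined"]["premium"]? True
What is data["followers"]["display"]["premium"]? False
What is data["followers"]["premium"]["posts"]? 7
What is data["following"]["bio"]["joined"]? 2017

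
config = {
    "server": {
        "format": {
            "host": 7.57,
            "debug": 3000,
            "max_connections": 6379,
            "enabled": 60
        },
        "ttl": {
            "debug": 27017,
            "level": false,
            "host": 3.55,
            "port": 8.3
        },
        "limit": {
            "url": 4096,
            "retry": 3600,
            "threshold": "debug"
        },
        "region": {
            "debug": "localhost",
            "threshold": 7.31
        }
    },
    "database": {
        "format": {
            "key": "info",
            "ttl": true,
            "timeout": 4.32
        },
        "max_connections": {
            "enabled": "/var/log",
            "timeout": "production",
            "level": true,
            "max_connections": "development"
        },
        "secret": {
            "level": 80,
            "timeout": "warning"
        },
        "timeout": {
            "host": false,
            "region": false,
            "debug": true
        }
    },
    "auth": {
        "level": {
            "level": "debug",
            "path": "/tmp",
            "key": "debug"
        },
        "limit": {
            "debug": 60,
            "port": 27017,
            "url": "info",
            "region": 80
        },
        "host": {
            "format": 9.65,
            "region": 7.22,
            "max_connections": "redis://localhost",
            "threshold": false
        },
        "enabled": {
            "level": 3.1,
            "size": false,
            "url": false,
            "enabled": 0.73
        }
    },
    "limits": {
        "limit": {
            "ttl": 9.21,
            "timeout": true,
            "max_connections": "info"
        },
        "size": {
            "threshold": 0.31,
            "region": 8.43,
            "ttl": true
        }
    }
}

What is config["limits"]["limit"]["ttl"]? 9.21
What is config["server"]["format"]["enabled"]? 60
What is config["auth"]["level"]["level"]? "debug"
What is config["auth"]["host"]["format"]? 9.65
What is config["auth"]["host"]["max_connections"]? "redis://localhost"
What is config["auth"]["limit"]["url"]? "info"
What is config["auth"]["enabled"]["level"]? 3.1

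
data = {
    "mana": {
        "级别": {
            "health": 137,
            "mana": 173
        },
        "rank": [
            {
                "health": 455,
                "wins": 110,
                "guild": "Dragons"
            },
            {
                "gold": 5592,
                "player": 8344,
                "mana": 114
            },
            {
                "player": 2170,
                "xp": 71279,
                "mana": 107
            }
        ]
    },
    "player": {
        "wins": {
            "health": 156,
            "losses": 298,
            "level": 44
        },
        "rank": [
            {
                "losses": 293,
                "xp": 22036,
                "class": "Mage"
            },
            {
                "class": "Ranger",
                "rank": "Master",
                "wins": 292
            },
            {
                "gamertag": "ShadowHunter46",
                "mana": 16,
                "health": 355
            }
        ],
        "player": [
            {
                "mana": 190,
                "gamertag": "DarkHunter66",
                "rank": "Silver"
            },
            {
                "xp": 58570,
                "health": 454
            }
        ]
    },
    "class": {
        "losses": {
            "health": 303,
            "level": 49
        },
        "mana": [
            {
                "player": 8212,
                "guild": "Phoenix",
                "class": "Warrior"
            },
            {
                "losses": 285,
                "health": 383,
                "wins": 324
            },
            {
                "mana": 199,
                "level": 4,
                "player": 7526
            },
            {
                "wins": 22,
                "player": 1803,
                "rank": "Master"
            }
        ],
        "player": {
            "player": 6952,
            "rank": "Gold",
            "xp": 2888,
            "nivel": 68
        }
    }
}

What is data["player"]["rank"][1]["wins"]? 292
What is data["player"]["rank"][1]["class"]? "Ranger"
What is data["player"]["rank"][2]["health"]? 355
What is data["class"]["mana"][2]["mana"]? 199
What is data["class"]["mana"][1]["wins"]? 324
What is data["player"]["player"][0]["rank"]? "Silver"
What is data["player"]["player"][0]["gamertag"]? "DarkHunter66"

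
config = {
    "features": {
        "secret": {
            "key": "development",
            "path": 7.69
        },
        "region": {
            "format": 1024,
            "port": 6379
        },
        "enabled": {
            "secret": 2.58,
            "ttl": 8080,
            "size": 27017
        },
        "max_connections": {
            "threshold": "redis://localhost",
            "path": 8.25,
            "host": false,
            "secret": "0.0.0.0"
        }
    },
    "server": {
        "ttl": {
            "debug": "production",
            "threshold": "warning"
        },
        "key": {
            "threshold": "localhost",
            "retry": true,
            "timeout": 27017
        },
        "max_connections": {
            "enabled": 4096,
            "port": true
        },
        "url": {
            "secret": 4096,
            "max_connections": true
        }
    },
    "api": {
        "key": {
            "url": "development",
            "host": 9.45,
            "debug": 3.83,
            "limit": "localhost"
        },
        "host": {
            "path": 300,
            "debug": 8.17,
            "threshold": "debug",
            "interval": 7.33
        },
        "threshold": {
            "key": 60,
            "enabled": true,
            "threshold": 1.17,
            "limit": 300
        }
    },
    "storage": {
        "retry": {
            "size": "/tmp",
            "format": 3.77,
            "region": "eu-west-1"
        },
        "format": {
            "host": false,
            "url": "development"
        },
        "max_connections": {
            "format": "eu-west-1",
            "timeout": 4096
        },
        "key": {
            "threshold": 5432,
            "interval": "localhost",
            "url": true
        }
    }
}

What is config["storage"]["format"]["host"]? False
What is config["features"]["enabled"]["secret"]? 2.58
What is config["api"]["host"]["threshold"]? "debug"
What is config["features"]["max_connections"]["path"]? 8.25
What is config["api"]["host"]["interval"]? 7.33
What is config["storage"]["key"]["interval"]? "localhost"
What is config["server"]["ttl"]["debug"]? "production"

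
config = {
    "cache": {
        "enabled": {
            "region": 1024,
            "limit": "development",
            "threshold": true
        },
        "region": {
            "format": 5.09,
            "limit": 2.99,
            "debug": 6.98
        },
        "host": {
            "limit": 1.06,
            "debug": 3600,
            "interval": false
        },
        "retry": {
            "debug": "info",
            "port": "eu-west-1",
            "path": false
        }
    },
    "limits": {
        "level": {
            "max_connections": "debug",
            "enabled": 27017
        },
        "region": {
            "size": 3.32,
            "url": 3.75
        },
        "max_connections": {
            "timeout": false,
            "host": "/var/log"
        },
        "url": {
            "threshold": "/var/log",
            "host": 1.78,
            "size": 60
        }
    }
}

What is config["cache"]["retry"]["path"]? False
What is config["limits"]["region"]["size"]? 3.32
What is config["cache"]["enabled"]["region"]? 1024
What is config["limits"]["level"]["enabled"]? 27017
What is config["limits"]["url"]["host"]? 1.78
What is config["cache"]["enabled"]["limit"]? "development"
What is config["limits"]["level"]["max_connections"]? "debug"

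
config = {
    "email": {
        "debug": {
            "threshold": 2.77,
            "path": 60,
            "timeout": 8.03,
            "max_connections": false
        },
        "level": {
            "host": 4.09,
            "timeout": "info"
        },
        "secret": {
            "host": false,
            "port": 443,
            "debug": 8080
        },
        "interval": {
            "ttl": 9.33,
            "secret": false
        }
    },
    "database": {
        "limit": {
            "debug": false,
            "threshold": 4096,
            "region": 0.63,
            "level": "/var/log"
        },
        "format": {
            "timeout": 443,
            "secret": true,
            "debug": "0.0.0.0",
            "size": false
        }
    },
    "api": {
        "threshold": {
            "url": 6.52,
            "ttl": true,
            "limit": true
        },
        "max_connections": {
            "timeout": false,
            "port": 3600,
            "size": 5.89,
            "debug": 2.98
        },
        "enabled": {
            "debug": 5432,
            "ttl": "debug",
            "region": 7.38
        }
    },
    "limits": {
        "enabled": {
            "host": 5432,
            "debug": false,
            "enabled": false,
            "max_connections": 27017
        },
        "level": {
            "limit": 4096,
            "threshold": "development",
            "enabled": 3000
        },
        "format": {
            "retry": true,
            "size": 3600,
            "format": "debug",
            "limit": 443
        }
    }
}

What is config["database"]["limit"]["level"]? "/var/log"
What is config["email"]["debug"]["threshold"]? 2.77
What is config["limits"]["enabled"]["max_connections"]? 27017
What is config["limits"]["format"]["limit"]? 443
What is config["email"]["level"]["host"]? 4.09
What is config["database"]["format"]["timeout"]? 443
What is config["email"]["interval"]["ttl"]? 9.33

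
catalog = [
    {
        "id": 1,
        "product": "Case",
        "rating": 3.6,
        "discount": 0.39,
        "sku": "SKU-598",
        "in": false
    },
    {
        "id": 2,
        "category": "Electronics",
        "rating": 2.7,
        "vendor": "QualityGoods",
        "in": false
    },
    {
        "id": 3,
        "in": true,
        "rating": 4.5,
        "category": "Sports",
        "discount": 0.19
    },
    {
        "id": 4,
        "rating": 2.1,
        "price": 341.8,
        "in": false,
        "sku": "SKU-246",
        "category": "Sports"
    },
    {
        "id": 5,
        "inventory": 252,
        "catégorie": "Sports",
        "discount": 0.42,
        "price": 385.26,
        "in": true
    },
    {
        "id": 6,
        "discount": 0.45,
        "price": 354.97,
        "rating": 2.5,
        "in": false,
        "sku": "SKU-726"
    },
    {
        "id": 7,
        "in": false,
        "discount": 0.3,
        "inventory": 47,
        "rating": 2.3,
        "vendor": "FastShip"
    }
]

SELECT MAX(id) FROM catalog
7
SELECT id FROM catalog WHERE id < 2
[1]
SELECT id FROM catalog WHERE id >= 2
[2, 3, 4, 5, 6, 7]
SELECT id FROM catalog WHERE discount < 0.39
[3, 7]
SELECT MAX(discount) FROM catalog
0.45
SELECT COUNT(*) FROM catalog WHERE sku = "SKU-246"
1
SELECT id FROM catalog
[1, 2, 3, 4, 5, 6, 7]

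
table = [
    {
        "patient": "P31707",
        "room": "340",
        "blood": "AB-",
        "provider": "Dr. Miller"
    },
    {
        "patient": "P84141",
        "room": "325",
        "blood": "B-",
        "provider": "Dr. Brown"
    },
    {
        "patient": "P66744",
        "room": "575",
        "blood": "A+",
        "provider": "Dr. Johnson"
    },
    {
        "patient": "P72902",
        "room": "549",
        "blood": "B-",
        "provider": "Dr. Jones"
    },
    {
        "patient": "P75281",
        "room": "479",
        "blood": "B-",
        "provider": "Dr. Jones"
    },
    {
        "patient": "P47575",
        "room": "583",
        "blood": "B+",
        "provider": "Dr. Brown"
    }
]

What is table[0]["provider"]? "Dr. Miller"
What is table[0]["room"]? "340"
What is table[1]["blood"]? "B-"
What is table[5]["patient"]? "P47575"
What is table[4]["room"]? "479"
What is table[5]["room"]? "583"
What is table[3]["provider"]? "Dr. Jones"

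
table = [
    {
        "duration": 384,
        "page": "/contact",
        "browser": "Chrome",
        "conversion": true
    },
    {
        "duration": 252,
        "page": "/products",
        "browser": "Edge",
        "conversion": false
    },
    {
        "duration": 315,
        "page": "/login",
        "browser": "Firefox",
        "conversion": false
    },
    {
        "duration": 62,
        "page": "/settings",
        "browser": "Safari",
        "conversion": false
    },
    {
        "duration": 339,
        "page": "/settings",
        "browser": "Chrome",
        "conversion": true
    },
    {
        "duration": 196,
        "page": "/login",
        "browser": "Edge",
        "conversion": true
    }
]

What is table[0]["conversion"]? True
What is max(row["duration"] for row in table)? 384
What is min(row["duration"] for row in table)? 62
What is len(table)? 6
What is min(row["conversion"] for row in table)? False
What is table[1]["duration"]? 252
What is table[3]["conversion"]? False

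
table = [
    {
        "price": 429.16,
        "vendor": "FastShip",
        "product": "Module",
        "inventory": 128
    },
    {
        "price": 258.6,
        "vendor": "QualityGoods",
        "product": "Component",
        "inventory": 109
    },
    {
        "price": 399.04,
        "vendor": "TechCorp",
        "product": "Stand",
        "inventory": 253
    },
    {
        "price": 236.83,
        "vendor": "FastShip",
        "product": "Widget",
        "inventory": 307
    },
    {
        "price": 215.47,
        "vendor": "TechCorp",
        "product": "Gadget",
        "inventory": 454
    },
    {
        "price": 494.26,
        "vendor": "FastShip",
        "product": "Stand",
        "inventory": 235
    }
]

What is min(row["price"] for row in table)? 215.47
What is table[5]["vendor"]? "FastShip"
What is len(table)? 6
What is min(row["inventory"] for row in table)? 109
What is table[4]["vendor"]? "TechCorp"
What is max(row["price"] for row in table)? 494.26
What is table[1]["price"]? 258.6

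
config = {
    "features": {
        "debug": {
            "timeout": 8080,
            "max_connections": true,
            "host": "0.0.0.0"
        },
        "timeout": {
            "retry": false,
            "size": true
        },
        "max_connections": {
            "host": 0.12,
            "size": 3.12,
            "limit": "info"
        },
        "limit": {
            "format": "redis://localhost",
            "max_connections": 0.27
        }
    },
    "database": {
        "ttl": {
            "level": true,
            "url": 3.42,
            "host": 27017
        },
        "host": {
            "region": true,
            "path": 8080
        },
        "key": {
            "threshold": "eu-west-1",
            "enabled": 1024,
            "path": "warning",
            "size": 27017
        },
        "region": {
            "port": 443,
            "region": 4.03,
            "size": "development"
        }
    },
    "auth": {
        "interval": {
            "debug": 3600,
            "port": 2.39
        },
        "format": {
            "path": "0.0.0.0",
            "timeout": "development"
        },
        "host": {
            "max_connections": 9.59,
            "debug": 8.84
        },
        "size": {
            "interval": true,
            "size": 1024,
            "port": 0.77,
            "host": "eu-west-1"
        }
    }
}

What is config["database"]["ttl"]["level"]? True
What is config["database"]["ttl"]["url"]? 3.42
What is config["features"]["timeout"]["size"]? True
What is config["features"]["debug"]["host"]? "0.0.0.0"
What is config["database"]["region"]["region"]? 4.03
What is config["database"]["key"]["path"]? "warning"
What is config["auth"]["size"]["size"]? 1024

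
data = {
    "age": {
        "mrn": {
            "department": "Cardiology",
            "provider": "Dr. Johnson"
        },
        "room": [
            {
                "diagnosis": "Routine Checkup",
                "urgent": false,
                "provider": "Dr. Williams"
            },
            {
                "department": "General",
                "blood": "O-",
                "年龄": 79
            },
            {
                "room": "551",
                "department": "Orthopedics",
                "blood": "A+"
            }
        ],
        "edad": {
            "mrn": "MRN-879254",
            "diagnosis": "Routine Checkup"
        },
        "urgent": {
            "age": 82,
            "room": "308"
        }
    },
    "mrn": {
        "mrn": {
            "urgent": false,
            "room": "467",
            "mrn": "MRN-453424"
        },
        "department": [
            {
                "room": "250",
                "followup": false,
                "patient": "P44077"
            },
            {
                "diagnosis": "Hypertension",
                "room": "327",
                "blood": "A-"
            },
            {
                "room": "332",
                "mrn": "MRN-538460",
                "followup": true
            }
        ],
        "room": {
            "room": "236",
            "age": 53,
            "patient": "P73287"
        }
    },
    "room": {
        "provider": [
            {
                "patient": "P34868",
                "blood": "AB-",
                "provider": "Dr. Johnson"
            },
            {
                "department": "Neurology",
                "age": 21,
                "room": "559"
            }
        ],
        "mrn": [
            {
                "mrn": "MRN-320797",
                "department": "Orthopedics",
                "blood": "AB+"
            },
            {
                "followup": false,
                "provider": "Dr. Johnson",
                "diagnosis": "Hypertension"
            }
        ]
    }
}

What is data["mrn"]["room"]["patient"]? "P73287"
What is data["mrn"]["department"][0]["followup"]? False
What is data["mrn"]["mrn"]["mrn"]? "MRN-453424"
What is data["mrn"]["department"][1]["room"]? "327"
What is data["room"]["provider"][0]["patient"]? "P34868"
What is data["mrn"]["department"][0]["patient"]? "P44077"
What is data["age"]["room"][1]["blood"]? "O-"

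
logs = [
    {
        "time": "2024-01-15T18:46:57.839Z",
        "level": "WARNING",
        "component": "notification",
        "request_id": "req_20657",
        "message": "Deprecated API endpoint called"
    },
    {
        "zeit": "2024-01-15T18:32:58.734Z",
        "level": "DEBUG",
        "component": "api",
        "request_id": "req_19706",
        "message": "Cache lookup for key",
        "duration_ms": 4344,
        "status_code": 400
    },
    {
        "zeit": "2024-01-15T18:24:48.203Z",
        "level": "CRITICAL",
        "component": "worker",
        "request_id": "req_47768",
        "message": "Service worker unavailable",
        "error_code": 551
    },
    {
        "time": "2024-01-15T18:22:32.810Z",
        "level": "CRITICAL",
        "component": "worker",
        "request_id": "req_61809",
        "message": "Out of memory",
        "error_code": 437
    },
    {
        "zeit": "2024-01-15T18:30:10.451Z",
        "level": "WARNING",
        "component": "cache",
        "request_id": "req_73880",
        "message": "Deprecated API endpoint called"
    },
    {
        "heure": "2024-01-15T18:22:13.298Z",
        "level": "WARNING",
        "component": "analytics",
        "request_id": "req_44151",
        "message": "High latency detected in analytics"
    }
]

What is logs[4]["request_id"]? "req_73880"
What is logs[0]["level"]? "WARNING"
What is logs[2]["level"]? "CRITICAL"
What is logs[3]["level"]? "CRITICAL"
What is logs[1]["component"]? "api"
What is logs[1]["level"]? "DEBUG"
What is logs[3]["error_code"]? 437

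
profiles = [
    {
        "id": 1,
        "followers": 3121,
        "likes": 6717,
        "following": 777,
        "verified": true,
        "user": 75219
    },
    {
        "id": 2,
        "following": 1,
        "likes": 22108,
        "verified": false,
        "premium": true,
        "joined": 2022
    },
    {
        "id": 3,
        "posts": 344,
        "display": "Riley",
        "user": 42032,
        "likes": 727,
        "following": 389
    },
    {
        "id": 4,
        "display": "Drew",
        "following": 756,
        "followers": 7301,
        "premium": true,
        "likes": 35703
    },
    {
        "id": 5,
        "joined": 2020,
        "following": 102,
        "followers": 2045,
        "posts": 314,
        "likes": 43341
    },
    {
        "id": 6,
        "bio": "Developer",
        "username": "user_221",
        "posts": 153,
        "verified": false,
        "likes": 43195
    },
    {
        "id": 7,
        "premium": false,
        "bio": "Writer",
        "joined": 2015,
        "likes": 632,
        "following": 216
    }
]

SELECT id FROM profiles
[1, 2, 3, 4, 5, 6, 7]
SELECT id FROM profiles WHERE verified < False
[]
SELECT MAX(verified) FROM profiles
True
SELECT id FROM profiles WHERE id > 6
[7]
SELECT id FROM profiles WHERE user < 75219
[3]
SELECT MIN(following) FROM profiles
1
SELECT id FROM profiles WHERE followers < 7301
[1, 5]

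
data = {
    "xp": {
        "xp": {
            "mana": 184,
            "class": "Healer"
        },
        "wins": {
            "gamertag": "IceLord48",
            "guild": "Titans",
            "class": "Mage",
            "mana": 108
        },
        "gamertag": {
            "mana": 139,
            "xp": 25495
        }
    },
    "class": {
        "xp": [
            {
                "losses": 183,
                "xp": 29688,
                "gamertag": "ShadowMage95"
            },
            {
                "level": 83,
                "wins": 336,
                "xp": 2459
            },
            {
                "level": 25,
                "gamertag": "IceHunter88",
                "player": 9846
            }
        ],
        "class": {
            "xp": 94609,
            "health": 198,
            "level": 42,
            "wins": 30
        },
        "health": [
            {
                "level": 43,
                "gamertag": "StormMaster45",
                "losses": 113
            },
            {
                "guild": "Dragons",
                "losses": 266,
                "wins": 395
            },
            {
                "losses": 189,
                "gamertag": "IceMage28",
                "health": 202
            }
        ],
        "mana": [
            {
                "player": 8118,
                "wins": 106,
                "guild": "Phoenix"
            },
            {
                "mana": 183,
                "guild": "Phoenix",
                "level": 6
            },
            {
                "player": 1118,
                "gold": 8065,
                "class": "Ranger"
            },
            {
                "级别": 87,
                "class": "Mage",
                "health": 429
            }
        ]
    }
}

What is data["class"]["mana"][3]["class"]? "Mage"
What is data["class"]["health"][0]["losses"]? 113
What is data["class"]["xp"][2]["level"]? 25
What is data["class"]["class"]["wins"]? 30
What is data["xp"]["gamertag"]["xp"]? 25495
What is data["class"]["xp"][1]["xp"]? 2459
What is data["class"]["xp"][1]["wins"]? 336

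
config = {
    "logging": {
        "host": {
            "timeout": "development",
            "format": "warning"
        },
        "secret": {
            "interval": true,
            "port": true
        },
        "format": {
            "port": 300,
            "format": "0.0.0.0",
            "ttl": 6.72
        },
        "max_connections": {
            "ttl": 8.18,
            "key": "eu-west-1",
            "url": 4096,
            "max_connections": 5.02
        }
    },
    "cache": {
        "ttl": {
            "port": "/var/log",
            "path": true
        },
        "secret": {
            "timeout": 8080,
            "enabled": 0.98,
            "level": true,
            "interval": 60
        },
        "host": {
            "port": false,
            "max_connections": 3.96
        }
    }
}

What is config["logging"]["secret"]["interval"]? True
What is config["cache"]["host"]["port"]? False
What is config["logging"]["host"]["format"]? "warning"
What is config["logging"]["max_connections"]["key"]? "eu-west-1"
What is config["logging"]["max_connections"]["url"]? 4096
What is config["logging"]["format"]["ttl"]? 6.72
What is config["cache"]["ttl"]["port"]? "/var/log"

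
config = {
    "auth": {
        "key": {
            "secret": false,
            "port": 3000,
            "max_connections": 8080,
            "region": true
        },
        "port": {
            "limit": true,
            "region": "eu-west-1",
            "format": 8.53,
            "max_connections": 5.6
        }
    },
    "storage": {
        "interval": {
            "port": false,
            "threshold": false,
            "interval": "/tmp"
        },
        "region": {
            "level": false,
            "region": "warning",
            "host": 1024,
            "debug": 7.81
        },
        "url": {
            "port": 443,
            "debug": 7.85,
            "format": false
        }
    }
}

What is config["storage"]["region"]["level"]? False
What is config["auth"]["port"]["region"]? "eu-west-1"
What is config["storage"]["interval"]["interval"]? "/tmp"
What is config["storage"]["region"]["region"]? "warning"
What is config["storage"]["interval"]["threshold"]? False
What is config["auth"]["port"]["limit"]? True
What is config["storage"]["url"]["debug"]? 7.85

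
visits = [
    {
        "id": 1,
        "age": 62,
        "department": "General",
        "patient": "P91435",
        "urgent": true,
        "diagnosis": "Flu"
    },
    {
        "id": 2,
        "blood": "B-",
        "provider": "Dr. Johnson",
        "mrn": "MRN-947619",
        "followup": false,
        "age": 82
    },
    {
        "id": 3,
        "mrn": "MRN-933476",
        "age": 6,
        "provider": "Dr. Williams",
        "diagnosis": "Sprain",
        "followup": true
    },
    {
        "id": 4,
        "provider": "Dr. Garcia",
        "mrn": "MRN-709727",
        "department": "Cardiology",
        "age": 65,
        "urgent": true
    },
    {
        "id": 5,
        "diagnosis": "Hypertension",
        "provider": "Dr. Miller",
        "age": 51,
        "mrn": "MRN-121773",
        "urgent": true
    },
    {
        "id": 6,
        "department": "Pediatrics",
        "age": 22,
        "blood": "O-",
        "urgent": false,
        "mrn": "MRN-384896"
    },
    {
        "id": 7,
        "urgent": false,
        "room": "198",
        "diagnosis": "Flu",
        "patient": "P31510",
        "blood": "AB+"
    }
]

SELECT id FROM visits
[1, 2, 3, 4, 5, 6, 7]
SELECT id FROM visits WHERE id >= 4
[4, 5, 6, 7]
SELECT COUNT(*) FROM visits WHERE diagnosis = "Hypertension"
1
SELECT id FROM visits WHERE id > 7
[]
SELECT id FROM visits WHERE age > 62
[2, 4]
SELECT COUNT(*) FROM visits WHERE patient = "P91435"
1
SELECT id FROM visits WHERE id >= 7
[7]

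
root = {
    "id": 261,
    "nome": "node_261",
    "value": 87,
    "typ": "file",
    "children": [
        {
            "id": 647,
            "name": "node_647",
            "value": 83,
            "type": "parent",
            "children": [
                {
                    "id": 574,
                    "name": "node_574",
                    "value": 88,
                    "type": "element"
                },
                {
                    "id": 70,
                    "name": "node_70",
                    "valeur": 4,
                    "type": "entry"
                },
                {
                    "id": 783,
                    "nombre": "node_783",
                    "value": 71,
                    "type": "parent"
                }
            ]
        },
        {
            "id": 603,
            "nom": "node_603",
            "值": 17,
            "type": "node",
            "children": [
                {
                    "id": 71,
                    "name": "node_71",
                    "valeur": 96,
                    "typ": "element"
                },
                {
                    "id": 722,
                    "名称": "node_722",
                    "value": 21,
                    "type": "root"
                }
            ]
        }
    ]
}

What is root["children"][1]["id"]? 603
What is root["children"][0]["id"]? 647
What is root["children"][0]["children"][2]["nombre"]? "node_783"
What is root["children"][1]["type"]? "node"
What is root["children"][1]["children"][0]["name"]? "node_71"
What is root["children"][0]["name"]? "node_647"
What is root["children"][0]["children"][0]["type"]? "element"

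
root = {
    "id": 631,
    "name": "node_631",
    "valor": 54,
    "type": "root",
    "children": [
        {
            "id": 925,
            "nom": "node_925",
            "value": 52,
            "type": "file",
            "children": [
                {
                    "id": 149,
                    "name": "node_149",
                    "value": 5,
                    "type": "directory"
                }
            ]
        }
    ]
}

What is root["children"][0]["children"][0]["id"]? 149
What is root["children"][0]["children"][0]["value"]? 5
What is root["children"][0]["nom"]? "node_925"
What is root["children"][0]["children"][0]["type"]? "directory"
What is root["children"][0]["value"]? 52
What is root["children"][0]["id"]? 925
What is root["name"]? "node_631"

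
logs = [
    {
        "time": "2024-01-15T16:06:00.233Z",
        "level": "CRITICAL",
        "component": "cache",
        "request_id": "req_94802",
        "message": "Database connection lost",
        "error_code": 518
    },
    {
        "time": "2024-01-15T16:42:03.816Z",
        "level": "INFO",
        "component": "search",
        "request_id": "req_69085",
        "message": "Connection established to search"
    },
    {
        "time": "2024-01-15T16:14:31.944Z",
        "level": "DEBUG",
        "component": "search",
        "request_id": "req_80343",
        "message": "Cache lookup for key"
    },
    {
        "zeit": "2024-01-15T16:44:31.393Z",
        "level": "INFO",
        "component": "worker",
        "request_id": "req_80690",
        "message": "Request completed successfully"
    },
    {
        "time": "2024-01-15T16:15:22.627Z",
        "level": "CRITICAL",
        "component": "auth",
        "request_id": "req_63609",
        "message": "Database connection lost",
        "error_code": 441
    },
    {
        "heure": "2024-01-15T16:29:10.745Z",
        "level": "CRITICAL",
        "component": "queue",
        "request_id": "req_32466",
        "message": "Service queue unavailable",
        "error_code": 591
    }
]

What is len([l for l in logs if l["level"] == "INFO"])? 2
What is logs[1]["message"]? "Connection established to search"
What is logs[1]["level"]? "INFO"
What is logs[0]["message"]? "Database connection lost"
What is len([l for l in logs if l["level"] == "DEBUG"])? 1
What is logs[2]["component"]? "search"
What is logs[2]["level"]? "DEBUG"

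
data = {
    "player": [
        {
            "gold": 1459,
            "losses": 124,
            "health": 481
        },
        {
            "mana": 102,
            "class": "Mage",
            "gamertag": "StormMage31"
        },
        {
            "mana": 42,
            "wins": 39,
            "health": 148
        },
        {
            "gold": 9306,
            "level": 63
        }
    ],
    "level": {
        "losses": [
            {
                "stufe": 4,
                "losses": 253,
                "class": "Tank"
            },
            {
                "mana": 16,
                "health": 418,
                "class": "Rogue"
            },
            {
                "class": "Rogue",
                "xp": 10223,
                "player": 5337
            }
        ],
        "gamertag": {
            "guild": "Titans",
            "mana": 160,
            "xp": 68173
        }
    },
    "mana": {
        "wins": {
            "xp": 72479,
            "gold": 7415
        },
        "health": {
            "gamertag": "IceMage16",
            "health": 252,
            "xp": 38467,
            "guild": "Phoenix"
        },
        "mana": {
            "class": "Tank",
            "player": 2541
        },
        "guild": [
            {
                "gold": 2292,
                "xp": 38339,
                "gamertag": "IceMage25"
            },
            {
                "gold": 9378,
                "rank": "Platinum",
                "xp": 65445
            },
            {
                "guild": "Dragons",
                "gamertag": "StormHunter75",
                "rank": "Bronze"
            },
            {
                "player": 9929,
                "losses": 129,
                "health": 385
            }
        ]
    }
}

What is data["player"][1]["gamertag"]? "StormMage31"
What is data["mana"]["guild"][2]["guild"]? "Dragons"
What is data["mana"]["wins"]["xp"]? 72479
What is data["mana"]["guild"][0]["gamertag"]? "IceMage25"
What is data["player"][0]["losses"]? 124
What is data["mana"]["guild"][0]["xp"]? 38339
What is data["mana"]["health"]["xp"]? 38467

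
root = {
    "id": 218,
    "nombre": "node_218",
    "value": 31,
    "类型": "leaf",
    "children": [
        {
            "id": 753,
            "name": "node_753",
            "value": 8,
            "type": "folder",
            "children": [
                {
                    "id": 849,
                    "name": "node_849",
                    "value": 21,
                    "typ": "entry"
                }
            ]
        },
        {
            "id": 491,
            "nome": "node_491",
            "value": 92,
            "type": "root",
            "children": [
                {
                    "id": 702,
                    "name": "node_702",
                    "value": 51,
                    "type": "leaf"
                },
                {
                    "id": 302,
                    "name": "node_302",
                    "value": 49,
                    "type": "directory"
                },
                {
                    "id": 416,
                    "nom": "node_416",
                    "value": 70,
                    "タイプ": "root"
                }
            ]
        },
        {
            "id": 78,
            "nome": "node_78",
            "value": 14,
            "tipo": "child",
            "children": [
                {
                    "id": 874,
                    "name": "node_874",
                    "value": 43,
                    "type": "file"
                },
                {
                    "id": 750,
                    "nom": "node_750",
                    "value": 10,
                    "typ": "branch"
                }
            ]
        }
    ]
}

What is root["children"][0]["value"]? 8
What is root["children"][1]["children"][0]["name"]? "node_702"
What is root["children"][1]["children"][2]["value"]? 70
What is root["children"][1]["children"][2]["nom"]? "node_416"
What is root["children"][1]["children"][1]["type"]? "directory"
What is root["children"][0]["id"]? 753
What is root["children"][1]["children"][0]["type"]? "leaf"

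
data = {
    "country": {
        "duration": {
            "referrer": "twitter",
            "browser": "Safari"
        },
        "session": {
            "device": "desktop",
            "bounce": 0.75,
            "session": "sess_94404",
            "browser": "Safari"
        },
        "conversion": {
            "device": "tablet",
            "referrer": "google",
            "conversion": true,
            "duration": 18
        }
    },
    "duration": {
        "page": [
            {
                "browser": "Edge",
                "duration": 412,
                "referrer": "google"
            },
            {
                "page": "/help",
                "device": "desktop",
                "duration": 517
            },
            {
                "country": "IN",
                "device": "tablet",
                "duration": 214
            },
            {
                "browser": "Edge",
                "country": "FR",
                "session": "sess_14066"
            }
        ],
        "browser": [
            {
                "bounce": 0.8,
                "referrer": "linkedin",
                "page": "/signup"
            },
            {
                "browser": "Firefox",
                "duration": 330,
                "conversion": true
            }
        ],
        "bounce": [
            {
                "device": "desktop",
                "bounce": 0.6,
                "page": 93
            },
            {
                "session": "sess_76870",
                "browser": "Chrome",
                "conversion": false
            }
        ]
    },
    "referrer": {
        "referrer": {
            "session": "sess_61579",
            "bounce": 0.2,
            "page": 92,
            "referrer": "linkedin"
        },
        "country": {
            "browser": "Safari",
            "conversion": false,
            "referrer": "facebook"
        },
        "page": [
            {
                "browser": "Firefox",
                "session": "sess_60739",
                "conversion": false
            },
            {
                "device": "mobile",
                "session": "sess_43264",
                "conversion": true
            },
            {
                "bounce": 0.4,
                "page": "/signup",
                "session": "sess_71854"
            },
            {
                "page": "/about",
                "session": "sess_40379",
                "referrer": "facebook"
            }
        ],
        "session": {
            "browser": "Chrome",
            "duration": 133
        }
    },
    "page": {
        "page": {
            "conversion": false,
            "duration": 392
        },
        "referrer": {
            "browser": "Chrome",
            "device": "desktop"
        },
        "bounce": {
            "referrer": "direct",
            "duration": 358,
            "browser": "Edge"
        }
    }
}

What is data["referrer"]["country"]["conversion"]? False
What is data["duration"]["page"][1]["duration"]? 517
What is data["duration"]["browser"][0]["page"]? "/signup"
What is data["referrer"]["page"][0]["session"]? "sess_60739"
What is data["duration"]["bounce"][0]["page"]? 93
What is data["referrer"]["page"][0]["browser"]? "Firefox"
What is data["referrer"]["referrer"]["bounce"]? 0.2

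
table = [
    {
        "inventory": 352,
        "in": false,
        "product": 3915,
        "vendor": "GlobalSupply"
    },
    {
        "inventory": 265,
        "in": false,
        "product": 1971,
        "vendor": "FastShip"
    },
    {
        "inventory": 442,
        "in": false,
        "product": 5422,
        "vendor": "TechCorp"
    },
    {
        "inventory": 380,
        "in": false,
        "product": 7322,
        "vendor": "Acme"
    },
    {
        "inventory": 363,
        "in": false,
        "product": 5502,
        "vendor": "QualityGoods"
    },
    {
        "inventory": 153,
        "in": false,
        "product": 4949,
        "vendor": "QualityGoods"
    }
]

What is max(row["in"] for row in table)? False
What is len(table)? 6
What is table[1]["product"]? 1971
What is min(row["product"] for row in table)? 1971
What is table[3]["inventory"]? 380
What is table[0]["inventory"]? 352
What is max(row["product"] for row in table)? 7322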